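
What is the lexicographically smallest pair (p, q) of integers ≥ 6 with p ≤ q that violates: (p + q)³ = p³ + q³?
(p, q) = (6, 6)

Substituting (6, 6) into the claim:
LHS = (6 + 6)³ = 1728
RHS = 6³ + 6³ = 432

Since LHS ≠ RHS, this pair disproves the claim, and no lexicographically smaller pair (p ≤ q, integers ≥ 6) does.

For instance (8, 9) is also a counterexample (LHS = 4913, RHS = 1241), but it's lexicographically larger.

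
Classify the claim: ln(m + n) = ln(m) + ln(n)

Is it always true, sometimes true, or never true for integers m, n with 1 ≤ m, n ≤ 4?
It holds at (m, n) = (2, 2) (both sides equal ln(4) ≈ 1.386), but fails at (m, n) = (1, 1) (LHS = ln(2) ≈ 0.6931, RHS = 0).

Answer: Sometimes true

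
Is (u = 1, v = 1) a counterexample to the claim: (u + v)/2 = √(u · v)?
Substituting u = 1, v = 1:
LHS = (1 + 1)/2 = 1
RHS = √(1 · 1) = 1

The sides agree, so this pair does not disprove the claim.

Answer: No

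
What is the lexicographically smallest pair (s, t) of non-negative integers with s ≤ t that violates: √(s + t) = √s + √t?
At (0, 1): both sides equal 1, so it holds there.
At (0, 7): both sides equal √(7) ≈ 2.646, so it holds there.

Substituting (1, 1) into the claim:
LHS = √(1 + 1) = √(2) ≈ 1.414
RHS = √1 + √1 = 2

Since LHS ≠ RHS, this pair disproves the claim, and no lexicographically smaller pair (s ≤ t, non-negative integers) does.

For instance (6, 7) is also a counterexample (LHS = √(13) ≈ 3.606, RHS = √(6) + √(7) ≈ 5.095), but it's lexicographically larger.

Answer: (s, t) = (1, 1)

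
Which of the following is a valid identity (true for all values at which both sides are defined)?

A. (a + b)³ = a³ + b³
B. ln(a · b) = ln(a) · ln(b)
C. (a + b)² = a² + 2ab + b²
C

A: fails at (1, 5) — LHS = 216, RHS = 126.
B: fails at (5, 8) — LHS = ln(40) ≈ 3.689, RHS = ln(5)·ln(8) ≈ 3.347.
C: holds — e.g. at (1, 5), both sides equal 36.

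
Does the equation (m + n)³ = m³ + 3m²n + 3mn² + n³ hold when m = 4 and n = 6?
Holds

Substituting m = 4, n = 6:

LHS = (4 + 6)³ = 1000
RHS = 4³ + 3·4²·6 + 3·4·6² + 6³ = 1000

LHS = RHS, so the equation holds at this point.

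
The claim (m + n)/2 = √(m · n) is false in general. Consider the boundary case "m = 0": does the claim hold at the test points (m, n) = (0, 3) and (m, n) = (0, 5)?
At (0, 3): LHS = 3/2 ≠ RHS = 0
At (0, 5): LHS = 5/2 ≠ RHS = 0

Answer: No, fails at both test points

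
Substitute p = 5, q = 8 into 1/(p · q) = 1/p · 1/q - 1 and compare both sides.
LHS = 1/(5 · 8) = 1/40
RHS = 1/5 · 1/8 - 1 = -39/40

LHS ≠ RHS, so the equation does not hold here.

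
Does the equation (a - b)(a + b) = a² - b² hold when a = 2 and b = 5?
Substituting a = 2, b = 5:

LHS = (2 - 5)(2 + 5) = -21
RHS = 2² - 5² = -21

LHS = RHS, so the equation holds at this point.

Answer: Holds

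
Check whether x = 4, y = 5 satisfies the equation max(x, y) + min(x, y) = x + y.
Holds

Substituting x = 4, y = 5:

LHS = max(4, 5) + min(4, 5) = 9
RHS = 4 + 5 = 9

LHS = RHS, so the equation holds at this point.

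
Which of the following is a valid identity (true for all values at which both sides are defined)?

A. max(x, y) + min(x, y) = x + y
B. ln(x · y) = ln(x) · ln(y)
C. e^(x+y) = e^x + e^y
A: holds — e.g. at (3, 7), both sides equal 10.
B: fails at (1, 4) — LHS = ln(4) ≈ 1.386, RHS = 0.
C: fails at (3, 5) — LHS = e^8 ≈ 2981, RHS = e^3 + e^5 ≈ 168.5.

Answer: A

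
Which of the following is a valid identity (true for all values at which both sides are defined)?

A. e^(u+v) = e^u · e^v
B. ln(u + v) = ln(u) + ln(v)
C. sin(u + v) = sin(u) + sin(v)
A

A: holds — e.g. at (2, 7), both sides equal e^9 ≈ 8103.
B: fails at (1, 1) — LHS = ln(2) ≈ 0.6931, RHS = 0.
C: fails at (2, 2) — LHS = sin(4) ≈ -0.7568, RHS = 2·sin(2) ≈ 1.819.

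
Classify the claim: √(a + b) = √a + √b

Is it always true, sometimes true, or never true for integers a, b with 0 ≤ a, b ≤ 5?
It holds at (a, b) = (5, 0) (both sides equal √(5) ≈ 2.236), but fails at (a, b) = (1, 3) (LHS = 2, RHS = 1 + √(3) ≈ 2.732).

Answer: Sometimes true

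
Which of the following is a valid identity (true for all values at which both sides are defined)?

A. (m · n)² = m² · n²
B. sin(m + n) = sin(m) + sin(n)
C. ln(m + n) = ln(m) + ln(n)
A: holds — e.g. at (2, 3), both sides equal 36.
B: fails at (2, 7) — LHS = sin(9) ≈ 0.4121, RHS = sin(7) + sin(2) ≈ 1.566.
C: fails at (4, 4) — LHS = ln(8) ≈ 2.079, RHS = 2·ln(4) ≈ 2.773.

Answer: A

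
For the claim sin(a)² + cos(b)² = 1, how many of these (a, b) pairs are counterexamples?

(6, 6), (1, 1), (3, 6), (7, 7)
1

Testing each pair:
(6, 6): LHS = sin(6)² + cos(6)² = 1, RHS = 1 → satisfies claim
(1, 1): LHS = cos(1)² + sin(1)² = 1, RHS = 1 → satisfies claim
(3, 6): LHS = sin(3)² + cos(6)² ≈ 0.9418, RHS = 1 → counterexample
(7, 7): LHS = sin(7)² + cos(7)² = 1, RHS = 1 → satisfies claim

That makes 1 counterexample.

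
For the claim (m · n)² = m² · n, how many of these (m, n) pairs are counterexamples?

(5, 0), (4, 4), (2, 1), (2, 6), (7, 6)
Testing each pair:
(5, 0): LHS = 0, RHS = 0 → satisfies claim
(4, 4): LHS = 256, RHS = 64 → counterexample
(2, 1): LHS = 4, RHS = 4 → satisfies claim
(2, 6): LHS = 144, RHS = 24 → counterexample
(7, 6): LHS = 1764, RHS = 294 → counterexample

That makes 3 counterexamples.

Answer: 3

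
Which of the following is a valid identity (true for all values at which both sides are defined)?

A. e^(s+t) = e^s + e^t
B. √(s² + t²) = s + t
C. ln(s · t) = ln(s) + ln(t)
C

A: fails at (0, 1) — LHS = e ≈ 2.718, RHS = 1 + e ≈ 3.718.
B: fails at (1, 1) — LHS = √(2) ≈ 1.414, RHS = 2.
C: holds — e.g. at (1, 3), both sides equal ln(3) ≈ 1.099.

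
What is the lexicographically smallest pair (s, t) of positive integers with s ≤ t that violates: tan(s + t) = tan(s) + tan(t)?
Substituting (1, 1) into the claim:
LHS = tan(1 + 1) = tan(2) ≈ -2.185
RHS = tan(1) + tan(1) = 2·tan(1) ≈ 3.115

Since LHS ≠ RHS, this pair disproves the claim, and no lexicographically smaller pair (s ≤ t, positive integers) does.

For instance (4, 6) is also a counterexample (LHS = tan(10) ≈ 0.6484, RHS = tan(6) + tan(4) ≈ 0.8668), but it's lexicographically larger.

Answer: (s, t) = (1, 1)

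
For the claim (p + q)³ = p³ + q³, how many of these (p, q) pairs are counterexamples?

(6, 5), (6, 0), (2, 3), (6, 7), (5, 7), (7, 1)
Testing each pair:
(6, 5): LHS = 1331, RHS = 341 → counterexample
(6, 0): LHS = 216, RHS = 216 → satisfies claim
(2, 3): LHS = 125, RHS = 35 → counterexample
(6, 7): LHS = 2197, RHS = 559 → counterexample
(5, 7): LHS = 1728, RHS = 468 → counterexample
(7, 1): LHS = 512, RHS = 344 → counterexample

That makes 5 counterexamples.

Answer: 5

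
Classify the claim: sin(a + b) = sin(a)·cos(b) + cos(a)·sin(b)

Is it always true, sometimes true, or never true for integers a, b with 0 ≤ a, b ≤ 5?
Always true

The identity holds for every pair in the range. For instance at (a, b) = (3, 1): both sides equal sin(4) ≈ -0.7568.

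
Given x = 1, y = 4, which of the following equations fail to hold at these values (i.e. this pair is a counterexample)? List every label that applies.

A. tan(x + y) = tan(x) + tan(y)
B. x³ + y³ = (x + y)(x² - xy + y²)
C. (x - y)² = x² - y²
A, C

Evaluating each claim at the given values:
A. LHS = tan(5) ≈ -3.381, RHS = tan(4) + tan(1) ≈ 2.715 → fails here (LHS ≠ RHS)
B. LHS = 65, RHS = 65 → holds here (LHS = RHS)
C. LHS = 9, RHS = -15 → fails here (LHS ≠ RHS)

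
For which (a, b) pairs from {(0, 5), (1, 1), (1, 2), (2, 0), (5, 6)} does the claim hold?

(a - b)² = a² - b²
Testing each pair:
(0, 5): LHS = 25, RHS = -25 → fails
(1, 1): LHS = 0, RHS = 0 → holds
(1, 2): LHS = 1, RHS = -3 → fails
(2, 0): LHS = 4, RHS = 4 → holds
(5, 6): LHS = 1, RHS = -11 → fails

2 of 5 pairs satisfy the claim.

Answer: (1, 1), (2, 0)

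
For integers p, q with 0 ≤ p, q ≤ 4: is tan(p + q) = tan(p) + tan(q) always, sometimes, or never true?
Sometimes true

It holds at (p, q) = (4, 0) (both sides equal tan(4) ≈ 1.158), but fails at (p, q) = (2, 4) (LHS = tan(6) ≈ -0.291, RHS = tan(2) + tan(4) ≈ -1.027).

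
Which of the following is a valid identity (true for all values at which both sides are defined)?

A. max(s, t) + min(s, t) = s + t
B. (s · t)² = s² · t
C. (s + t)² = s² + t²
A: holds — e.g. at (6, 7), both sides equal 13.
B: fails at (1, 4) — LHS = 16, RHS = 4.
C: fails at (4, 6) — LHS = 100, RHS = 52.

Answer: A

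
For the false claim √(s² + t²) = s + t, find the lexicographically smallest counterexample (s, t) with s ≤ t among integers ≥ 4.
Substituting (4, 4) into the claim:
LHS = √(4² + 4²) = 4·√(2) ≈ 5.657
RHS = 4 + 4 = 8

Since LHS ≠ RHS, this pair disproves the claim, and no lexicographically smaller pair (s ≤ t, integers ≥ 4) does.

For instance (6, 6) is also a counterexample (LHS = 6·√(2) ≈ 8.485, RHS = 12), but it's lexicographically larger.

Answer: (s, t) = (4, 4)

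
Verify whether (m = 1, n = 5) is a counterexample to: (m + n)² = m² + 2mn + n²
No

Substituting m = 1, n = 5:
LHS = (1 + 5)² = 36
RHS = 1² + 2·1·5 + 5² = 36

The sides agree, so this pair does not disprove the claim.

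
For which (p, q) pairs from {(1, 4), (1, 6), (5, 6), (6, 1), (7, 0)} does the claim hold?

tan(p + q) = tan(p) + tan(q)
(7, 0)

Testing each pair:
(1, 4): LHS = tan(5) ≈ -3.381, RHS = tan(4) + tan(1) ≈ 2.715 → fails
(1, 6): LHS = tan(7) ≈ 0.8714, RHS = tan(6) + tan(1) ≈ 1.266 → fails
(5, 6): LHS = tan(11) ≈ -226, RHS = tan(5) + tan(6) ≈ -3.672 → fails
(6, 1): LHS = tan(7) ≈ 0.8714, RHS = tan(6) + tan(1) ≈ 1.266 → fails
(7, 0): LHS = tan(7) ≈ 0.8714, RHS = tan(7) ≈ 0.8714 → holds

1 of 5 pairs satisfies the claim.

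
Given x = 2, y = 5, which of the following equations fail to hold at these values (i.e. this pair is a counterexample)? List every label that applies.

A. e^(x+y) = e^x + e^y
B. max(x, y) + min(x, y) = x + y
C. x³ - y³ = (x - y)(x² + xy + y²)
A

Evaluating each claim at the given values:
A. LHS = e^7 ≈ 1097, RHS = e^2 + e^5 ≈ 155.8 → fails here (LHS ≠ RHS)
B. LHS = 7, RHS = 7 → holds here (LHS = RHS)
C. LHS = -117, RHS = -117 → holds here (LHS = RHS)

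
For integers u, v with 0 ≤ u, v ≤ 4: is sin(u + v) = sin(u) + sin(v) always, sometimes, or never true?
It holds at (u, v) = (0, 1) (both sides equal sin(1) ≈ 0.8415), but fails at (u, v) = (1, 3) (LHS = sin(4) ≈ -0.7568, RHS = sin(3) + sin(1) ≈ 0.9826).

Answer: Sometimes true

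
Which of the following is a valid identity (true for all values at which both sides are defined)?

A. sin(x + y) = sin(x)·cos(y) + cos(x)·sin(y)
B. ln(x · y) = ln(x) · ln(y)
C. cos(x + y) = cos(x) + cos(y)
A: holds — e.g. at (2, 4), both sides equal sin(6) ≈ -0.2794.
B: fails at (4, 5) — LHS = ln(20) ≈ 2.996, RHS = ln(4)·ln(5) ≈ 2.231.
C: fails at (3, 3) — LHS = cos(6) ≈ 0.9602, RHS = 2·cos(3) ≈ -1.98.

Answer: A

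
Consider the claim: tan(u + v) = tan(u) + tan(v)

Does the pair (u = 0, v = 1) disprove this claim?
No

Substituting u = 0, v = 1:
LHS = tan(0 + 1) = tan(1) ≈ 1.557
RHS = tan(0) + tan(1) = tan(1) ≈ 1.557

The sides agree, so this pair does not disprove the claim.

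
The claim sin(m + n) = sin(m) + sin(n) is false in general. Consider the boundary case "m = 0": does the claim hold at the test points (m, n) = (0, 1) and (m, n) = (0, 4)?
At (0, 1): LHS = sin(1) ≈ 0.8415, RHS = sin(1) ≈ 0.8415 → equal
At (0, 4): LHS = sin(4) ≈ -0.7568, RHS = sin(4) ≈ -0.7568 → equal

So the claim does hold at both of these boundary points, even though it is not an identity.

Answer: Yes, holds at both test points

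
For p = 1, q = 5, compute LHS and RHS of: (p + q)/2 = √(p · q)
LHS = (1 + 5)/2 = 3
RHS = √(1 · 5) = √(5) ≈ 2.236

LHS ≠ RHS (they differ by about 0.7639), so the equation does not hold here.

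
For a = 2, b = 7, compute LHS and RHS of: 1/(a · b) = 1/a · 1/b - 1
LHS = 1/(2 · 7) = 1/14
RHS = 1/2 · 1/7 - 1 = -13/14

LHS ≠ RHS, so the equation does not hold here.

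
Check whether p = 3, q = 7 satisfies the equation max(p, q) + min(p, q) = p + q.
Holds

Substituting p = 3, q = 7:

LHS = max(3, 7) + min(3, 7) = 10
RHS = 3 + 7 = 10

LHS = RHS, so the equation holds at this point.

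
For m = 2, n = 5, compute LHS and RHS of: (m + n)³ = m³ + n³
LHS = (2 + 5)³ = 343
RHS = 2³ + 5³ = 133

LHS ≠ RHS, so the equation does not hold here.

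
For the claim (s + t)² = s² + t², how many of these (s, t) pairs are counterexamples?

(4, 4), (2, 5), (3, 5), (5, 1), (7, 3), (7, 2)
Testing each pair:
(4, 4): LHS = 64, RHS = 32 → counterexample
(2, 5): LHS = 49, RHS = 29 → counterexample
(3, 5): LHS = 64, RHS = 34 → counterexample
(5, 1): LHS = 36, RHS = 26 → counterexample
(7, 3): LHS = 100, RHS = 58 → counterexample
(7, 2): LHS = 81, RHS = 53 → counterexample

That makes 6 counterexamples.

Answer: 6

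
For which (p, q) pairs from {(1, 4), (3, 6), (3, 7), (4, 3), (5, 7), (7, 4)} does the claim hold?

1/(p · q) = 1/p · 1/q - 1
Testing each pair:
(1, 4): LHS = 1/4, RHS = -3/4 → fails
(3, 6): LHS = 1/18, RHS = -17/18 → fails
(3, 7): LHS = 1/21, RHS = -20/21 → fails
(4, 3): LHS = 1/12, RHS = -11/12 → fails
(5, 7): LHS = 1/35, RHS = -34/35 → fails
(7, 4): LHS = 1/28, RHS = -27/28 → fails

No pair satisfies the claim.

Answer: None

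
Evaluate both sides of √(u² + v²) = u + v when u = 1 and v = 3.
LHS = √(1² + 3²) = √(10) ≈ 3.162
RHS = 1 + 3 = 4

LHS ≠ RHS (they differ by about 0.8377), so the equation does not hold here.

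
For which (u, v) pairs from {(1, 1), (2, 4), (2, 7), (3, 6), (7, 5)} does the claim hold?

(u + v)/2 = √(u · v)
Testing each pair:
(1, 1): LHS = 1, RHS = 1 → holds
(2, 4): LHS = 3, RHS = 2·√(2) ≈ 2.828 → fails
(2, 7): LHS = 9/2, RHS = √(14) ≈ 3.742 → fails
(3, 6): LHS = 9/2, RHS = 3·√(2) ≈ 4.243 → fails
(7, 5): LHS = 6, RHS = √(35) ≈ 5.916 → fails

1 of 5 pairs satisfies the claim.

Answer: (1, 1)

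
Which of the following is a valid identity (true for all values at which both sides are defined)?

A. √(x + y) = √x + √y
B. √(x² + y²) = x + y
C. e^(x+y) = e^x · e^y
C

A: fails at (1, 5) — LHS = √(6) ≈ 2.449, RHS = 1 + √(5) ≈ 3.236.
B: fails at (1, 4) — LHS = √(17) ≈ 4.123, RHS = 5.
C: holds — e.g. at (2, 7), both sides equal e^9 ≈ 8103.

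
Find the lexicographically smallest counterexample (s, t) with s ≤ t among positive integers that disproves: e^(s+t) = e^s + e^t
Substituting (1, 1) into the claim:
LHS = e^(1+1) = e^2 ≈ 7.389
RHS = e^1 + e^1 = 2·e ≈ 5.437

Since LHS ≠ RHS, this pair disproves the claim, and no lexicographically smaller pair (s ≤ t, positive integers) does.

For instance (4, 6) is also a counterexample (LHS = e^10 ≈ 22026.5, RHS = e^4 + e^6 ≈ 458), but it's lexicographically larger.

Answer: (s, t) = (1, 1)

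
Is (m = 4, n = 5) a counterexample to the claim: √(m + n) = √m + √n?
Substituting m = 4, n = 5:
LHS = √(4 + 5) = 3
RHS = √4 + √5 = 2 + √(5) ≈ 4.236

Since LHS ≠ RHS, this pair disproves the claim.

Answer: Yes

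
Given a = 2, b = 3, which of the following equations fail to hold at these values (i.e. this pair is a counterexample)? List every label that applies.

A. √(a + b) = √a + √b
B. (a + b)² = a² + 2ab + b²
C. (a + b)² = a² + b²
A, C

Evaluating each claim at the given values:
A. LHS = √(5) ≈ 2.236, RHS = √(2) + √(3) ≈ 3.146 → fails here (LHS ≠ RHS)
B. LHS = 25, RHS = 25 → holds here (LHS = RHS)
C. LHS = 25, RHS = 13 → fails here (LHS ≠ RHS)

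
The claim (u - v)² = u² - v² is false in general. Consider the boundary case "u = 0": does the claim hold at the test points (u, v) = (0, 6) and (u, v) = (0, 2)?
At (0, 6): LHS = 36 ≠ RHS = -36
At (0, 2): LHS = 4 ≠ RHS = -4

Answer: No, fails at both test points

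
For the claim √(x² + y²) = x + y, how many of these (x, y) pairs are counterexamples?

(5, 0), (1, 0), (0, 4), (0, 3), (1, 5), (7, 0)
1

Testing each pair:
(5, 0): LHS = 5, RHS = 5 → satisfies claim
(1, 0): LHS = 1, RHS = 1 → satisfies claim
(0, 4): LHS = 4, RHS = 4 → satisfies claim
(0, 3): LHS = 3, RHS = 3 → satisfies claim
(1, 5): LHS = √(26) ≈ 5.099, RHS = 6 → counterexample
(7, 0): LHS = 7, RHS = 7 → satisfies claim

That makes 1 counterexample.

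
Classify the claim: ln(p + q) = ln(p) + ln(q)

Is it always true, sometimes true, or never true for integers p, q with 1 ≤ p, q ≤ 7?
Sometimes true

It holds at (p, q) = (2, 2) (both sides equal ln(4) ≈ 1.386), but fails at (p, q) = (4, 2) (LHS = ln(6) ≈ 1.792, RHS = ln(2) + ln(4) ≈ 2.079).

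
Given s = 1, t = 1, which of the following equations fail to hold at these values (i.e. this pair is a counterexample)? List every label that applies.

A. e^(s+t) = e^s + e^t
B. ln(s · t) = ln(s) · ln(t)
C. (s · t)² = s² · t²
Evaluating each claim at the given values:
A. LHS = e^2 ≈ 7.389, RHS = 2·e ≈ 5.437 → fails here (LHS ≠ RHS)
B. LHS = 0, RHS = 0 → holds here (LHS = RHS)
C. LHS = 1, RHS = 1 → holds here (LHS = RHS)

Answer: A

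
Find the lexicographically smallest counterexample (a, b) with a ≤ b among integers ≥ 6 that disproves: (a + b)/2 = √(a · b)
At (6, 6): both sides equal 6, so it holds there.

Substituting (6, 7) into the claim:
LHS = (6 + 7)/2 = 13/2
RHS = √(6 · 7) = √(42) ≈ 6.481

Since LHS ≠ RHS, this pair disproves the claim, and no lexicographically smaller pair (a ≤ b, integers ≥ 6) does.

For instance (8, 13) is also a counterexample (LHS = 21/2, RHS = 2·√(26) ≈ 10.2), but it's lexicographically larger.

Answer: (a, b) = (6, 7)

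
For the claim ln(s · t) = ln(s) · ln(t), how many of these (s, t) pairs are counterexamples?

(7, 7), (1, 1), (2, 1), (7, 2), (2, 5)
Testing each pair:
(7, 7): LHS = ln(49) ≈ 3.892, RHS = ln(7)² ≈ 3.787 → counterexample
(1, 1): LHS = 0, RHS = 0 → satisfies claim
(2, 1): LHS = ln(2) ≈ 0.6931, RHS = 0 → counterexample
(7, 2): LHS = ln(14) ≈ 2.639, RHS = ln(2)·ln(7) ≈ 1.349 → counterexample
(2, 5): LHS = ln(10) ≈ 2.303, RHS = ln(2)·ln(5) ≈ 1.116 → counterexample

That makes 4 counterexamples.

Answer: 4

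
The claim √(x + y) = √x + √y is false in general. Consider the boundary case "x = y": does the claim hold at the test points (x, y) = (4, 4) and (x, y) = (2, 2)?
At (4, 4): LHS = 2·√(2) ≈ 2.828 ≠ RHS = 4
At (2, 2): LHS = 2 ≠ RHS = 2·√(2) ≈ 2.828

Answer: No, fails at both test points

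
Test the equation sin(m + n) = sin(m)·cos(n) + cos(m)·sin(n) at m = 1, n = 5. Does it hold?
Substituting m = 1, n = 5:

LHS = sin(1 + 5) = sin(6) ≈ -0.2794
RHS = sin(1)·cos(5) + cos(1)·sin(5) = sin(5)·cos(1) + sin(1)·cos(5) ≈ -0.2794

LHS = RHS, so the equation holds at this point.

Answer: Holds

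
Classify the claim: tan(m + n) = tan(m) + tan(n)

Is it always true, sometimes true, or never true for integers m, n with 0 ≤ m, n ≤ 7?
Sometimes true

It holds at (m, n) = (0, 4) (both sides equal tan(4) ≈ 1.158), but fails at (m, n) = (1, 3) (LHS = tan(4) ≈ 1.158, RHS = tan(3) + tan(1) ≈ 1.415).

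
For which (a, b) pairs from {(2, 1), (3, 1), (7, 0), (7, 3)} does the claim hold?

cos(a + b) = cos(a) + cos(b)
None

Testing each pair:
(2, 1): LHS = cos(3) ≈ -0.99, RHS = cos(2) + cos(1) ≈ 0.1242 → fails
(3, 1): LHS = cos(4) ≈ -0.6536, RHS = cos(3) + cos(1) ≈ -0.4497 → fails
(7, 0): LHS = cos(7) ≈ 0.7539, RHS = cos(7) + 1 ≈ 1.754 → fails
(7, 3): LHS = cos(10) ≈ -0.8391, RHS = cos(3) + cos(7) ≈ -0.2361 → fails

No pair satisfies the claim.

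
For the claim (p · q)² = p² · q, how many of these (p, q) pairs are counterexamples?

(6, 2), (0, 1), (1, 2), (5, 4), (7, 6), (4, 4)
Testing each pair:
(6, 2): LHS = 144, RHS = 72 → counterexample
(0, 1): LHS = 0, RHS = 0 → satisfies claim
(1, 2): LHS = 4, RHS = 2 → counterexample
(5, 4): LHS = 400, RHS = 100 → counterexample
(7, 6): LHS = 1764, RHS = 294 → counterexample
(4, 4): LHS = 256, RHS = 64 → counterexample

That makes 5 counterexamples.

Answer: 5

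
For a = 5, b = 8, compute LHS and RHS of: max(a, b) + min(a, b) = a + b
LHS = max(5, 8) + min(5, 8) = 13
RHS = 5 + 8 = 13

LHS = RHS: the two sides agree.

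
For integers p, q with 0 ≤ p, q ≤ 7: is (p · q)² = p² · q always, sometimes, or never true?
It holds at (p, q) = (4, 0) (both sides equal 0), but fails at (p, q) = (7, 2) (LHS = 196, RHS = 98).

Answer: Sometimes true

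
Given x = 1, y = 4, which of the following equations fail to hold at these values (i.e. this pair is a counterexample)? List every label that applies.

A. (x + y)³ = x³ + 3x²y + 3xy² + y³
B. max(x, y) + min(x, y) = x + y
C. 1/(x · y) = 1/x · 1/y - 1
C

Evaluating each claim at the given values:
A. LHS = 125, RHS = 125 → holds here (LHS = RHS)
B. LHS = 5, RHS = 5 → holds here (LHS = RHS)
C. LHS = 1/4, RHS = -3/4 → fails here (LHS ≠ RHS)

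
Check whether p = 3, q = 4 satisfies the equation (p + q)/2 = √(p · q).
Substituting p = 3, q = 4:

LHS = (3 + 4)/2 = 7/2
RHS = √(3 · 4) = 2·√(3) ≈ 3.464

LHS ≠ RHS, so the equation does not hold at this point.

Answer: Fails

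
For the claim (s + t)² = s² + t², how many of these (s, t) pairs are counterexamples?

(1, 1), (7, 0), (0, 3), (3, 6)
2

Testing each pair:
(1, 1): LHS = 4, RHS = 2 → counterexample
(7, 0): LHS = 49, RHS = 49 → satisfies claim
(0, 3): LHS = 9, RHS = 9 → satisfies claim
(3, 6): LHS = 81, RHS = 45 → counterexample

That makes 2 counterexamples.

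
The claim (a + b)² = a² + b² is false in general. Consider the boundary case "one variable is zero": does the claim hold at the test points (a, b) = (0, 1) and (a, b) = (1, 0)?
At (0, 1): LHS = 1, RHS = 1 → equal
At (1, 0): LHS = 1, RHS = 1 → equal

So the claim does hold at both of these boundary points, even though it is not an identity.

Answer: Yes, holds at both test points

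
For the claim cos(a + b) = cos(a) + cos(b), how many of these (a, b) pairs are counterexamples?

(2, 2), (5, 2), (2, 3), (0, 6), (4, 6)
Testing each pair:
(2, 2): LHS = cos(4) ≈ -0.6536, RHS = 2·cos(2) ≈ -0.8323 → counterexample
(5, 2): LHS = cos(7) ≈ 0.7539, RHS = cos(2) + cos(5) ≈ -0.1325 → counterexample
(2, 3): LHS = cos(5) ≈ 0.2837, RHS = cos(3) + cos(2) ≈ -1.406 → counterexample
(0, 6): LHS = cos(6) ≈ 0.9602, RHS = cos(6) + 1 ≈ 1.96 → counterexample
(4, 6): LHS = cos(10) ≈ -0.8391, RHS = cos(4) + cos(6) ≈ 0.3065 → counterexample

That makes 5 counterexamples.

Answer: 5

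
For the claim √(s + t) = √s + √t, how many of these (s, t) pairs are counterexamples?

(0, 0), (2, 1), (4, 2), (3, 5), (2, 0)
3

Testing each pair:
(0, 0): LHS = 0, RHS = 0 → satisfies claim
(2, 1): LHS = √(3) ≈ 1.732, RHS = 1 + √(2) ≈ 2.414 → counterexample
(4, 2): LHS = √(6) ≈ 2.449, RHS = √(2) + 2 ≈ 3.414 → counterexample
(3, 5): LHS = 2·√(2) ≈ 2.828, RHS = √(3) + √(5) ≈ 3.968 → counterexample
(2, 0): LHS = √(2) ≈ 1.414, RHS = √(2) ≈ 1.414 → satisfies claim

That makes 3 counterexamples.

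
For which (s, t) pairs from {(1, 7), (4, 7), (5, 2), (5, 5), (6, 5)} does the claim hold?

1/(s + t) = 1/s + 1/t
None

Testing each pair:
(1, 7): LHS = 1/8, RHS = 8/7 → fails
(4, 7): LHS = 1/11, RHS = 11/28 → fails
(5, 2): LHS = 1/7, RHS = 7/10 → fails
(5, 5): LHS = 1/10, RHS = 2/5 → fails
(6, 5): LHS = 1/11, RHS = 11/30 → fails

No pair satisfies the claim.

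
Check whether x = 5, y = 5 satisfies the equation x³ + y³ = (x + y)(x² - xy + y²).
Holds

Substituting x = 5, y = 5:

LHS = 5³ + 5³ = 250
RHS = (5 + 5)(5² - 5·5 + 5²) = 250

LHS = RHS, so the equation holds at this point.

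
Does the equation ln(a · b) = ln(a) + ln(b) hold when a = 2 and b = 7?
Holds

Substituting a = 2, b = 7:

LHS = ln(2 · 7) = ln(14) ≈ 2.639
RHS = ln(2) + ln(7) ≈ 2.639

LHS = RHS, so the equation holds at this point.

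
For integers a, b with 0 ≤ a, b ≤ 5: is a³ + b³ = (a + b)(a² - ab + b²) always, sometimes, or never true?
The identity holds for every pair in the range. For instance at (a, b) = (1, 0): both sides equal 1.

Answer: Always true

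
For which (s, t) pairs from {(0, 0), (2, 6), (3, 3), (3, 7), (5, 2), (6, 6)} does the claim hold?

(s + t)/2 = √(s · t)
(0, 0), (3, 3), (6, 6)

Testing each pair:
(0, 0): LHS = 0, RHS = 0 → holds
(2, 6): LHS = 4, RHS = 2·√(3) ≈ 3.464 → fails
(3, 3): LHS = 3, RHS = 3 → holds
(3, 7): LHS = 5, RHS = √(21) ≈ 4.583 → fails
(5, 2): LHS = 7/2, RHS = √(10) ≈ 3.162 → fails
(6, 6): LHS = 6, RHS = 6 → holds

3 of 6 pairs satisfy the claim.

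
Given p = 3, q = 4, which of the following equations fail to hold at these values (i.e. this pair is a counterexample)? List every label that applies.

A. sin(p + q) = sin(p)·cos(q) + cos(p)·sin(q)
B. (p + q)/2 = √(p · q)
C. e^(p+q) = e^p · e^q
B

Evaluating each claim at the given values:
A. LHS = sin(7) ≈ 0.657, RHS = sin(3)·cos(4) + sin(4)·cos(3) ≈ 0.657 → holds here (LHS = RHS)
B. LHS = 7/2, RHS = 2·√(3) ≈ 3.464 → fails here (LHS ≠ RHS)
C. LHS = e^7 ≈ 1097, RHS = e^7 ≈ 1097 → holds here (LHS = RHS)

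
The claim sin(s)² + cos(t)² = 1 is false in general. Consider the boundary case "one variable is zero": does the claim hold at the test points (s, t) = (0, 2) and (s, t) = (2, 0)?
At (0, 2): LHS = cos(2)² ≈ 0.1732 ≠ RHS = 1
At (2, 0): LHS = sin(2)² + 1 ≈ 1.827 ≠ RHS = 1

Answer: No, fails at both test points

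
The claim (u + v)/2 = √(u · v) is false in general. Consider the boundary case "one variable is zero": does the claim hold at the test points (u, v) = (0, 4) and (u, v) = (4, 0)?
At (0, 4): LHS = 2 ≠ RHS = 0
At (4, 0): LHS = 2 ≠ RHS = 0

Answer: No, fails at both test points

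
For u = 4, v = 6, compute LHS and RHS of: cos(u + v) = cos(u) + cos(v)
LHS = cos(4 + 6) = cos(10) ≈ -0.8391
RHS = cos(4) + cos(6) ≈ 0.3065

LHS ≠ RHS (they differ by about 1.146), so the equation does not hold here.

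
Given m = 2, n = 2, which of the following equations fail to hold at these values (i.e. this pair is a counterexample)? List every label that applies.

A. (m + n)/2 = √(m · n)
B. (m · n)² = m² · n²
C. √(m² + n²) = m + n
Evaluating each claim at the given values:
A. LHS = 2, RHS = 2 → holds here (LHS = RHS)
B. LHS = 16, RHS = 16 → holds here (LHS = RHS)
C. LHS = 2·√(2) ≈ 2.828, RHS = 4 → fails here (LHS ≠ RHS)

Answer: C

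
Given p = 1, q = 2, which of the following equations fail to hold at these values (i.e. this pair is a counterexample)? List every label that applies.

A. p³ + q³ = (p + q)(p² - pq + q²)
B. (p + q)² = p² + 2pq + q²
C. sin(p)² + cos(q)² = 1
C

Evaluating each claim at the given values:
A. LHS = 9, RHS = 9 → holds here (LHS = RHS)
B. LHS = 9, RHS = 9 → holds here (LHS = RHS)
C. LHS = cos(2)² + sin(1)² ≈ 0.8813, RHS = 1 → fails here (LHS ≠ RHS)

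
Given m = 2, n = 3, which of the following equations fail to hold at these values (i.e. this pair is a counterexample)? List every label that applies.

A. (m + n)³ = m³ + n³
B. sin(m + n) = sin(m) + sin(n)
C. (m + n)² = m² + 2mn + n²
A, B

Evaluating each claim at the given values:
A. LHS = 125, RHS = 35 → fails here (LHS ≠ RHS)
B. LHS = sin(5) ≈ -0.9589, RHS = sin(3) + sin(2) ≈ 1.05 → fails here (LHS ≠ RHS)
C. LHS = 25, RHS = 25 → holds here (LHS = RHS)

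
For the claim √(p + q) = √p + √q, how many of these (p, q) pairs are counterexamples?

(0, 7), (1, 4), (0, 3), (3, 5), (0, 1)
Testing each pair:
(0, 7): LHS = √(7) ≈ 2.646, RHS = √(7) ≈ 2.646 → satisfies claim
(1, 4): LHS = √(5) ≈ 2.236, RHS = 3 → counterexample
(0, 3): LHS = √(3) ≈ 1.732, RHS = √(3) ≈ 1.732 → satisfies claim
(3, 5): LHS = 2·√(2) ≈ 2.828, RHS = √(3) + √(5) ≈ 3.968 → counterexample
(0, 1): LHS = 1, RHS = 1 → satisfies claim

That makes 2 counterexamples.

Answer: 2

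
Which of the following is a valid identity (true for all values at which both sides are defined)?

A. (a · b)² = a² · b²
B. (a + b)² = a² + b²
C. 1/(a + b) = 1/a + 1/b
A

A: holds — e.g. at (3, 4), both sides equal 144.
B: fails at (1, 5) — LHS = 36, RHS = 26.
C: fails at (5, 5) — LHS = 1/10, RHS = 2/5.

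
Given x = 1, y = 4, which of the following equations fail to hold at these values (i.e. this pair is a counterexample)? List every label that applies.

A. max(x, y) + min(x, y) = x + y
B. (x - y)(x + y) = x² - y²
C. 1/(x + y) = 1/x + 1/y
C

Evaluating each claim at the given values:
A. LHS = 5, RHS = 5 → holds here (LHS = RHS)
B. LHS = -15, RHS = -15 → holds here (LHS = RHS)
C. LHS = 1/5, RHS = 5/4 → fails here (LHS ≠ RHS)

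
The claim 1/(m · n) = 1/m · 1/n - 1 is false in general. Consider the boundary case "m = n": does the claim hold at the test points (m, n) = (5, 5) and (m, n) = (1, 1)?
At (5, 5): LHS = 1/25 ≠ RHS = -24/25
At (1, 1): LHS = 1 ≠ RHS = 0

Answer: No, fails at both test points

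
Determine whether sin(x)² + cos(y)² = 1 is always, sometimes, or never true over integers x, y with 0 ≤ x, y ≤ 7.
Sometimes true

It holds at (x, y) = (2, 2) (both sides equal 1), but fails at (x, y) = (5, 4) (LHS = cos(4)² + sin(5)² ≈ 1.347, RHS = 1).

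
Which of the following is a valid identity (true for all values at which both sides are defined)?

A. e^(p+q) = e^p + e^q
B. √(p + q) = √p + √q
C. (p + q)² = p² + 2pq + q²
A: fails at (2, 3) — LHS = e^5 ≈ 148.4, RHS = e^2 + e^3 ≈ 27.47.
B: fails at (6, 7) — LHS = √(13) ≈ 3.606, RHS = √(6) + √(7) ≈ 5.095.
C: holds — e.g. at (4, 4), both sides equal 64.

Answer: C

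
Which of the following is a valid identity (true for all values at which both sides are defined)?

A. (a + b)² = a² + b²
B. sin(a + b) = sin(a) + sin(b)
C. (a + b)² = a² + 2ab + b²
A: fails at (5, 5) — LHS = 100, RHS = 50.
B: fails at (3, 3) — LHS = sin(6) ≈ -0.2794, RHS = 2·sin(3) ≈ 0.2822.
C: holds — e.g. at (3, 5), both sides equal 64.

Answer: C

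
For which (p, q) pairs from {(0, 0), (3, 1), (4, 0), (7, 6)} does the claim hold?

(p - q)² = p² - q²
Testing each pair:
(0, 0): LHS = 0, RHS = 0 → holds
(3, 1): LHS = 4, RHS = 8 → fails
(4, 0): LHS = 16, RHS = 16 → holds
(7, 6): LHS = 1, RHS = 13 → fails

2 of 4 pairs satisfy the claim.

Answer: (0, 0), (4, 0)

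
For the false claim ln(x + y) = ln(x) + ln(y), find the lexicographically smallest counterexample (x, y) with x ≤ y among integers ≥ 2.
Substituting (2, 3) into the claim:
LHS = ln(2 + 3) = ln(5) ≈ 1.609
RHS = ln(2) + ln(3) ≈ 1.792

Since LHS ≠ RHS, this pair disproves the claim, and no lexicographically smaller pair (x ≤ y, integers ≥ 2) does.

For instance (5, 7) is also a counterexample (LHS = ln(12) ≈ 2.485, RHS = ln(5) + ln(7) ≈ 3.555), but it's lexicographically larger.

Answer: (x, y) = (2, 3)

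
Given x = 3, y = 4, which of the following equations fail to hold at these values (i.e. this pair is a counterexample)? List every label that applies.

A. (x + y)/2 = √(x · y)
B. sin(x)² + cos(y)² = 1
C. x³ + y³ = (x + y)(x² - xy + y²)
Evaluating each claim at the given values:
A. LHS = 7/2, RHS = 2·√(3) ≈ 3.464 → fails here (LHS ≠ RHS)
B. LHS = sin(3)² + cos(4)² ≈ 0.4472, RHS = 1 → fails here (LHS ≠ RHS)
C. LHS = 91, RHS = 91 → holds here (LHS = RHS)

Answer: A, B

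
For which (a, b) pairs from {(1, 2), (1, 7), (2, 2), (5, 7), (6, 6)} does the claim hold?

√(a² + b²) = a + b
None

Testing each pair:
(1, 2): LHS = √(5) ≈ 2.236, RHS = 3 → fails
(1, 7): LHS = 5·√(2) ≈ 7.071, RHS = 8 → fails
(2, 2): LHS = 2·√(2) ≈ 2.828, RHS = 4 → fails
(5, 7): LHS = √(74) ≈ 8.602, RHS = 12 → fails
(6, 6): LHS = 6·√(2) ≈ 8.485, RHS = 12 → fails

No pair satisfies the claim.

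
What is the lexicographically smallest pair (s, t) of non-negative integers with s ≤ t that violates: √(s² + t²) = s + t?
(s, t) = (1, 1)

At (0, 0): both sides equal 0, so it holds there.
At (0, 4): both sides equal 4, so it holds there.

Substituting (1, 1) into the claim:
LHS = √(1² + 1²) = √(2) ≈ 1.414
RHS = 1 + 1 = 2

Since LHS ≠ RHS, this pair disproves the claim, and no lexicographically smaller pair (s ≤ t, non-negative integers) does.

For instance (1, 7) is also a counterexample (LHS = 5·√(2) ≈ 7.071, RHS = 8), but it's lexicographically larger.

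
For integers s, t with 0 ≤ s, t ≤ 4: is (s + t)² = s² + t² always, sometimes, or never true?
Sometimes true

It holds at (s, t) = (0, 3) (both sides equal 9), but fails at (s, t) = (3, 3) (LHS = 36, RHS = 18).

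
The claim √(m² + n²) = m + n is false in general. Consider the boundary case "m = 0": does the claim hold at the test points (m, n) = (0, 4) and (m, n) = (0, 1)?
Yes, holds at both test points

At (0, 4): LHS = 4, RHS = 4 → equal
At (0, 1): LHS = 1, RHS = 1 → equal

So the claim does hold at both of these boundary points, even though it is not an identity.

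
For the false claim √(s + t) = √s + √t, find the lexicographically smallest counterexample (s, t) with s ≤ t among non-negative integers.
(s, t) = (1, 1)

Substituting (1, 1) into the claim:
LHS = √(1 + 1) = √(2) ≈ 1.414
RHS = √1 + √1 = 2

Since LHS ≠ RHS, this pair disproves the claim, and no lexicographically smaller pair (s ≤ t, non-negative integers) does.

For instance (1, 6) is also a counterexample (LHS = √(7) ≈ 2.646, RHS = 1 + √(6) ≈ 3.449), but it's lexicographically larger.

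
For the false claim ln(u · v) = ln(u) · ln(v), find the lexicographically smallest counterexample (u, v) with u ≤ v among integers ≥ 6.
(u, v) = (6, 6)

Substituting (6, 6) into the claim:
LHS = ln(6 · 6) = ln(36) ≈ 3.584
RHS = ln(6) · ln(6) = ln(6)² ≈ 3.21

Since LHS ≠ RHS, this pair disproves the claim, and no lexicographically smaller pair (u ≤ v, integers ≥ 6) does.

For instance (8, 11) is also a counterexample (LHS = ln(88) ≈ 4.477, RHS = ln(8)·ln(11) ≈ 4.986), but it's lexicographically larger.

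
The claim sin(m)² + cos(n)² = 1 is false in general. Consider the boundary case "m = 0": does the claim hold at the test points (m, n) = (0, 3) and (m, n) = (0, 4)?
No, fails at both test points

At (0, 3): LHS = cos(3)² ≈ 0.9801 ≠ RHS = 1
At (0, 4): LHS = cos(4)² ≈ 0.4272 ≠ RHS = 1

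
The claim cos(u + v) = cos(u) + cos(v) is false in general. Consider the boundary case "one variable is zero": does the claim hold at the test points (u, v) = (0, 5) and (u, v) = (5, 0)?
No, fails at both test points

At (0, 5): LHS = cos(5) ≈ 0.2837 ≠ RHS = cos(5) + 1 ≈ 1.284
At (5, 0): LHS = cos(5) ≈ 0.2837 ≠ RHS = cos(5) + 1 ≈ 1.284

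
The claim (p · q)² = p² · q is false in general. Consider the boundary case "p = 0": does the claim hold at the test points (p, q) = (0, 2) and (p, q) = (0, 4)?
Yes, holds at both test points

At (0, 2): LHS = 0, RHS = 0 → equal
At (0, 4): LHS = 0, RHS = 0 → equal

So the claim does hold at both of these boundary points, even though it is not an identity.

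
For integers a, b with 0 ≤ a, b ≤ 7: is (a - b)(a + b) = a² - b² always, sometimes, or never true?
The identity holds for every pair in the range. For instance at (a, b) = (5, 4): both sides equal 9.

Answer: Always true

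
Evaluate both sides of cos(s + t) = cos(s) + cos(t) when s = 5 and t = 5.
LHS = cos(5 + 5) = cos(10) ≈ -0.8391
RHS = cos(5) + cos(5) = 2·cos(5) ≈ 0.5673

LHS ≠ RHS (they differ by about 1.406), so the equation does not hold here.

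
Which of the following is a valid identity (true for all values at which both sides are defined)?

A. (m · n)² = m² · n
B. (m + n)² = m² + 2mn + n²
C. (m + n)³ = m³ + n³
B

A: fails at (4, 6) — LHS = 576, RHS = 96.
B: holds — e.g. at (1, 1), both sides equal 4.
C: fails at (2, 4) — LHS = 216, RHS = 72.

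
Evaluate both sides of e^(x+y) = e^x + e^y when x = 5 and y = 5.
LHS = e^(5+5) = e^10 ≈ 22026.5
RHS = e^5 + e^5 = 2·e^5 ≈ 296.8

LHS ≠ RHS (they differ by about 21729.6), so the equation does not hold here.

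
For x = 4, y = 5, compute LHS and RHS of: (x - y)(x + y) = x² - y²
LHS = (4 - 5)(4 + 5) = -9
RHS = 4² - 5² = -9

LHS = RHS: the two sides agree.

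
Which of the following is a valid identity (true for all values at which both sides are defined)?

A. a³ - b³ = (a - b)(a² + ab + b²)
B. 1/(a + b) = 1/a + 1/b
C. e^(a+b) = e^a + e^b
A: holds — e.g. at (1, 5), both sides equal -124.
B: fails at (4, 5) — LHS = 1/9, RHS = 9/20.
C: fails at (1, 4) — LHS = e^5 ≈ 148.4, RHS = e + e^4 ≈ 57.32.

Answer: A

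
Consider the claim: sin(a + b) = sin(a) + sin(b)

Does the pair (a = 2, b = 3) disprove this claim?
Substituting a = 2, b = 3:
LHS = sin(2 + 3) = sin(5) ≈ -0.9589
RHS = sin(2) + sin(3) ≈ 1.05

Since LHS ≠ RHS, this pair disproves the claim.

Answer: Yes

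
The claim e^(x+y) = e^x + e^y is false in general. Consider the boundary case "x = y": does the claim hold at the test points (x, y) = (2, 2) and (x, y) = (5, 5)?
At (2, 2): LHS = e^4 ≈ 54.6 ≠ RHS = 2·e^2 ≈ 14.78
At (5, 5): LHS = e^10 ≈ 22026.5 ≠ RHS = 2·e^5 ≈ 296.8

Answer: No, fails at both test points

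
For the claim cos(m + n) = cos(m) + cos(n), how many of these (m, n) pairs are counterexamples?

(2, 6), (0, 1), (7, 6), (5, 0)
Testing each pair:
(2, 6): LHS = cos(8) ≈ -0.1455, RHS = cos(2) + cos(6) ≈ 0.544 → counterexample
(0, 1): LHS = cos(1) ≈ 0.5403, RHS = cos(1) + 1 ≈ 1.54 → counterexample
(7, 6): LHS = cos(13) ≈ 0.9074, RHS = cos(7) + cos(6) ≈ 1.714 → counterexample
(5, 0): LHS = cos(5) ≈ 0.2837, RHS = cos(5) + 1 ≈ 1.284 → counterexample

That makes 4 counterexamples.

Answer: 4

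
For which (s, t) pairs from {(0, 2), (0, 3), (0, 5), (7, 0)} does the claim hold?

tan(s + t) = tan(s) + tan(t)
All pairs

Testing each pair:
(0, 2): LHS = tan(2) ≈ -2.185, RHS = tan(2) ≈ -2.185 → holds
(0, 3): LHS = tan(3) ≈ -0.1425, RHS = tan(3) ≈ -0.1425 → holds
(0, 5): LHS = tan(5) ≈ -3.381, RHS = tan(5) ≈ -3.381 → holds
(7, 0): LHS = tan(7) ≈ 0.8714, RHS = tan(7) ≈ 0.8714 → holds

Every pair satisfies the claim.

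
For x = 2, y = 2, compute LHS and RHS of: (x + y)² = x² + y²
LHS = (2 + 2)² = 16
RHS = 2² + 2² = 8

LHS ≠ RHS, so the equation does not hold here.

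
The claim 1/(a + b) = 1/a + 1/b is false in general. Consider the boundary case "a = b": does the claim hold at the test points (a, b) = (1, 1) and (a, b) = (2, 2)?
At (1, 1): LHS = 1/2 ≠ RHS = 2
At (2, 2): LHS = 1/4 ≠ RHS = 1

Answer: No, fails at both test points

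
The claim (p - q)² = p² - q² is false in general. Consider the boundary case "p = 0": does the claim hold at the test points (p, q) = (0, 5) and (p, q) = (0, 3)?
At (0, 5): LHS = 25 ≠ RHS = -25
At (0, 3): LHS = 9 ≠ RHS = -9

Answer: No, fails at both test points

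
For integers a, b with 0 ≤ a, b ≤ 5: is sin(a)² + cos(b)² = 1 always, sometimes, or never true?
Sometimes true

It holds at (a, b) = (0, 0) (both sides equal 1), but fails at (a, b) = (4, 3) (LHS = sin(4)² + cos(3)² ≈ 1.553, RHS = 1).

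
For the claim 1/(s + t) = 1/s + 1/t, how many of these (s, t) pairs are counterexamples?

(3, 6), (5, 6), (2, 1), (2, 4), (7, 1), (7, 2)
6

Testing each pair:
(3, 6): LHS = 1/9, RHS = 1/2 → counterexample
(5, 6): LHS = 1/11, RHS = 11/30 → counterexample
(2, 1): LHS = 1/3, RHS = 3/2 → counterexample
(2, 4): LHS = 1/6, RHS = 3/4 → counterexample
(7, 1): LHS = 1/8, RHS = 8/7 → counterexample
(7, 2): LHS = 1/9, RHS = 9/14 → counterexample

That makes 6 counterexamples.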